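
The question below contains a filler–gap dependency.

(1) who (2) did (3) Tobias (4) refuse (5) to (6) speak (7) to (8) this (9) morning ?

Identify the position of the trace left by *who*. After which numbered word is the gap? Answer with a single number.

7

Pre-movement form: Tobias did refuse to speak to who this morning.
The filler 'who' is interpreted as the object of the preposition 'to'. Wh-movement fronts it, leaving a gap right after 'to':
Who did Tobias refuse to speak to ___ this morning?
'to' is word 7.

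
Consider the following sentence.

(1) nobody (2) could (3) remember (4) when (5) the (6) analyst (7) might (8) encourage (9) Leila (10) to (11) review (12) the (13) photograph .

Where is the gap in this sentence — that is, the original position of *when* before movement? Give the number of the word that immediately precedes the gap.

13

Underlying clause: The analyst might encourage Leila to review the photograph when.
'when' functions as the temporal adjunct. Fronting leaves a gap immediately after 'photograph':
Nobody could remember when the analyst might encourage Leila to review the photograph ___.
'photograph' is word 13.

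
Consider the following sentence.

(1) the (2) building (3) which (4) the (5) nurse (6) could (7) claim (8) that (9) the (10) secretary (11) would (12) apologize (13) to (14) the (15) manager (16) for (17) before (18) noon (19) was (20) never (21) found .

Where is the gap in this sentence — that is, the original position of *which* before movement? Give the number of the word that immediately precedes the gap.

16

'which' functions as the object of the preposition 'for'. It moves to the left edge, and the trace sits right after 'for':
The building which the nurse could claim that the secretary would apologize to the manager for ___ before noon was never found.
'for' is word 16.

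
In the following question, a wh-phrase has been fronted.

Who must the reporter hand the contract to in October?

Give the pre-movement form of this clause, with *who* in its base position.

The reporter must hand the contract to who in October.

'who' is the object of the preposition 'to' (recipient of 'hand'). Wh-movement fronts it, leaving a gap right after 'to':
Who must the reporter hand the contract to ___ in October?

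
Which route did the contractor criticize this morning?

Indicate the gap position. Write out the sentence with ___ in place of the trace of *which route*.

Pre-movement form: The contractor did criticize which route this morning.
The filler 'which route' is interpreted as the direct object of 'criticize'. The gap is right after 'criticize'.

Which route did the contractor criticize ___ this morning?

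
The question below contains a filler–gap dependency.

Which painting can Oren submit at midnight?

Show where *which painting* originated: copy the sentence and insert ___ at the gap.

Which painting can Oren submit ___ at midnight?

Underlying clause: Oren can submit which painting at midnight.
'which painting' is the direct object of 'submit'. The gap is right after 'submit'.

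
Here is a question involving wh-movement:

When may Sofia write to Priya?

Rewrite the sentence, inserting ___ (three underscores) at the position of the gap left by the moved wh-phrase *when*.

When may Sofia write to Priya ___?

Before movement: Sofia may write to Priya when.
'when' is the temporal adjunct. The gap is right after 'Priya'.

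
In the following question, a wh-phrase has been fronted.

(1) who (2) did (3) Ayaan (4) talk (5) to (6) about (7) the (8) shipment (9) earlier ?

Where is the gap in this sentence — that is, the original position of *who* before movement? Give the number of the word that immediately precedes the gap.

5

In situ: Ayaan did talk to who about the shipment earlier.
'who' functions as the object of the preposition 'to'. It moves to the left edge, and the trace sits right after 'to':
Who did Ayaan talk to ___ about the shipment earlier?
'to' is word 5.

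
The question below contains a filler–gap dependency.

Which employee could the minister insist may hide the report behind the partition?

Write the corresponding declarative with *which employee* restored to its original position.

The minister could insist which employee may hide the report behind the partition.

The filler 'which employee' is interpreted as the subject of the clause embedded under 'insist'. Wh-movement fronts it, leaving a gap right after 'insist':
Which employee could the minister insist ___ may hide the report behind the partition?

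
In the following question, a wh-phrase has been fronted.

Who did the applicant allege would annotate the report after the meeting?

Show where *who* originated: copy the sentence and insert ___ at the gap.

Who did the applicant allege ___ would annotate the report after the meeting?

Pre-movement form: The applicant did allege who would annotate the report after the meeting.
'who' is the subject of the clause embedded under 'allege'. The gap is right after 'allege'.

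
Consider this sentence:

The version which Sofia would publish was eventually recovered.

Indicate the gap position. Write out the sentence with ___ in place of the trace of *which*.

The version which Sofia would publish ___ was eventually recovered.

'which' functions as the direct object of 'publish'. The gap is right after 'publish'.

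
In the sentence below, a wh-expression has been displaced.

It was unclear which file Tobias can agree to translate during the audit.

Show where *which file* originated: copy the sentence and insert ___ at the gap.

Underlying clause: Tobias can agree to translate which file during the audit.
'which file' functions as the direct object of 'translate'. The gap is right after 'translate'.

It was unclear which file Tobias can agree to translate ___ during the audit.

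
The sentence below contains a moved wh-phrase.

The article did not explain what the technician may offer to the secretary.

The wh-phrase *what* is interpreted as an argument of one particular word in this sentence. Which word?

offer

In situ: The technician may offer what to the secretary.
The filler 'what' is interpreted as the direct object of 'offer'. Wh-movement fronts it, leaving a gap right after 'offer':
The article did not explain what the technician may offer ___ to the secretary.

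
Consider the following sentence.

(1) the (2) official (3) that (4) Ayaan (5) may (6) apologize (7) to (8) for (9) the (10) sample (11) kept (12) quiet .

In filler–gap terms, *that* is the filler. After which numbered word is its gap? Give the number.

7

The filler 'that' is interpreted as the object of the preposition 'to'. Wh-movement fronts it, leaving a gap right after 'to':
The official that Ayaan may apologize to ___ for the sample kept quiet.
'to' is word 7.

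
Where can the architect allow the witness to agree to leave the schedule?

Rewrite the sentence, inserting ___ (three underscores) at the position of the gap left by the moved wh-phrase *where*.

Underlying clause: The architect can allow the witness to agree to leave the schedule where.
'where' is the locative complement of 'leave'. The gap is right after 'schedule'.

Where can the architect allow the witness to agree to leave the schedule ___?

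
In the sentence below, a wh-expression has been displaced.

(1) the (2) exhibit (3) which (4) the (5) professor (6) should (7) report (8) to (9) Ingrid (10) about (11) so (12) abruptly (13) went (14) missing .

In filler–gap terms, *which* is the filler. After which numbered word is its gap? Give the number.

10

'which' functions as the object of the preposition 'about'. It moves to the left edge, and the trace sits right after 'about':
The exhibit which the professor should report to Ingrid about ___ so abruptly went missing.
'about' is word 10.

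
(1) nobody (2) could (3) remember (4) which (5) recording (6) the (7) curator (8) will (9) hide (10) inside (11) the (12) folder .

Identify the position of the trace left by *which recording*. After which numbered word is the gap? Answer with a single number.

Underlying clause: The curator will hide which recording inside the folder.
The filler 'which recording' is interpreted as the direct object of 'hide'. Fronting leaves a gap immediately after 'hide':
Nobody could remember which recording the curator will hide ___ inside the folder.
'hide' is word 9.

9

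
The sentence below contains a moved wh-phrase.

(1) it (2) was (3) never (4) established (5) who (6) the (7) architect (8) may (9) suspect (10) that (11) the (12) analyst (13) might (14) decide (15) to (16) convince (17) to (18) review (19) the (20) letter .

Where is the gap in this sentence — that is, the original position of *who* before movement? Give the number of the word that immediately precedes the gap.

16

Before movement: The architect may suspect that the analyst might decide to convince who to review the letter.
The filler 'who' is interpreted as the direct object of 'convince'. Fronting leaves a gap immediately after 'convince':
It was never established who the architect may suspect that the analyst might decide to convince ___ to review the letter.
'convince' is word 16.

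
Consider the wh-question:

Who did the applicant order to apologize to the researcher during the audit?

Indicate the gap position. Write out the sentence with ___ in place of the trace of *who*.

Who did the applicant order ___ to apologize to the researcher during the audit?

Pre-movement form: The applicant did order who to apologize to the researcher during the audit.
'who' functions as the direct object of 'order'. The gap is right after 'order'.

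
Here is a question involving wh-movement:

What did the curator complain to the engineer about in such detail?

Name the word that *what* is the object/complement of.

Underlying clause: The curator did complain to the engineer about what in such detail.
'what' functions as the object of the preposition 'about'. It moves to the left edge, and the trace sits right after 'about':
What did the curator complain to the engineer about ___ in such detail?

about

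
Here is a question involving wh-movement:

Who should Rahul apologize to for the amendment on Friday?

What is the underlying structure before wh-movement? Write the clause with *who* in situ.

'who' functions as the object of the preposition 'to'. It moves to the left edge, and the trace sits right after 'to':
Who should Rahul apologize to ___ for the amendment on Friday?

Rahul should apologize to who for the amendment on Friday.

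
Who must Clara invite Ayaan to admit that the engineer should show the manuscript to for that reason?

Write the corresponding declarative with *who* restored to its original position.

'who' is the object of the preposition 'to' (recipient of 'show'). Wh-movement fronts it, leaving a gap right after 'to':
Who must Clara invite Ayaan to admit that the engineer should show the manuscript to ___ for that reason?

Clara must invite Ayaan to admit that the engineer should show the manuscript to who for that reason.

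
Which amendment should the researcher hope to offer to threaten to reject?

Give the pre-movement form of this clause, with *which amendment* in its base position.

'which amendment' functions as the direct object of 'reject'. It moves to the left edge, and the trace sits right after 'reject':
Which amendment should the researcher hope to offer to threaten to reject ___?

The researcher should hope to offer to threaten to reject which amendment.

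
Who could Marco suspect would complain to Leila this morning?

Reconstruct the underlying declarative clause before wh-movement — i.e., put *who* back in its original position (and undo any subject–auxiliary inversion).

Marco could suspect who would complain to Leila this morning.

'who' functions as the subject of the clause embedded under 'suspect'. Fronting leaves a gap immediately after 'suspect':
Who could Marco suspect ___ would complain to Leila this morning?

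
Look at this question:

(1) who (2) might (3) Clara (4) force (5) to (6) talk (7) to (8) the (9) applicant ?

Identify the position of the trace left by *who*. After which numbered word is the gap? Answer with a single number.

Underlying clause: Clara might force who to talk to the applicant.
The filler 'who' is interpreted as the direct object of 'force'. Wh-movement fronts it, leaving a gap right after 'force':
Who might Clara force ___ to talk to the applicant?
'force' is word 4.

4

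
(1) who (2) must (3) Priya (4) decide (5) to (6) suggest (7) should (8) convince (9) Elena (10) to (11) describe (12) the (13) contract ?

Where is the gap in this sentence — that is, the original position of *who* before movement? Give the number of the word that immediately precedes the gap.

6

Before movement: Priya must decide to suggest who should convince Elena to describe the contract.
'who' is the subject of the clause embedded under 'suggest'. Wh-movement fronts it, leaving a gap right after 'suggest':
Who must Priya decide to suggest ___ should convince Elena to describe the contract?
'suggest' is word 6.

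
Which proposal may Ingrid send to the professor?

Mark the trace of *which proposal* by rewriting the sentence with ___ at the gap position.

Underlying clause: Ingrid may send which proposal to the professor.
The filler 'which proposal' is interpreted as the direct object of 'send'. The gap is right after 'send'.

Which proposal may Ingrid send ___ to the professor?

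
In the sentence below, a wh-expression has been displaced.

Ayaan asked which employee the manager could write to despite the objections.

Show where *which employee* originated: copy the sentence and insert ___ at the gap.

Before movement: The manager could write to which employee despite the objections.
The filler 'which employee' is interpreted as the object of the preposition 'to'. The gap is right after 'to'.

Ayaan asked which employee the manager could write to ___ despite the objections.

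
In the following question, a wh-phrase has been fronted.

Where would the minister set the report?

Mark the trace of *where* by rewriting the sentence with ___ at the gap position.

In situ: The minister would set the report where.
'where' is the locative complement of 'set'. The gap is right after 'report'.

Where would the minister set the report ___?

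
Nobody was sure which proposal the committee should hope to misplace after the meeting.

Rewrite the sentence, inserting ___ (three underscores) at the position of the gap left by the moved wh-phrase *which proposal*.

In situ: The committee should hope to misplace which proposal after the meeting.
'which proposal' is the direct object of 'misplace'. The gap is right after 'misplace'.

Nobody was sure which proposal the committee should hope to misplace ___ after the meeting.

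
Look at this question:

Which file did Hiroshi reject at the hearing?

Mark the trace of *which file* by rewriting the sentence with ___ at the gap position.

Underlying clause: Hiroshi did reject which file at the hearing.
'which file' is the direct object of 'reject'. The gap is right after 'reject'.

Which file did Hiroshi reject ___ at the hearing?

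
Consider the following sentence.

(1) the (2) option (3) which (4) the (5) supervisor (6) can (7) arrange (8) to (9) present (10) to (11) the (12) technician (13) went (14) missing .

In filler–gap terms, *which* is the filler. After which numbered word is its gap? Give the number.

9

'which' is the direct object of 'present'. Fronting leaves a gap immediately after 'present':
The option which the supervisor can arrange to present ___ to the technician went missing.
'present' is word 9.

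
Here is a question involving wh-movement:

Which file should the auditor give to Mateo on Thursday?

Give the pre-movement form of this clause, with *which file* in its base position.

The filler 'which file' is interpreted as the direct object of 'give'. Fronting leaves a gap immediately after 'give':
Which file should the auditor give ___ to Mateo on Thursday?

The auditor should give which file to Mateo on Thursday.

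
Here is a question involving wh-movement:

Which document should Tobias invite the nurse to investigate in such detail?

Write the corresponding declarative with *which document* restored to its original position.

'which document' functions as the direct object of 'investigate'. Wh-movement fronts it, leaving a gap right after 'investigate':
Which document should Tobias invite the nurse to investigate ___ in such detail?

Tobias should invite the nurse to investigate which document in such detail.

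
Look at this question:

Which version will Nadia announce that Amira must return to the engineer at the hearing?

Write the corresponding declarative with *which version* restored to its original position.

The filler 'which version' is interpreted as the direct object of 'return'. It moves to the left edge, and the trace sits right after 'return':
Which version will Nadia announce that Amira must return ___ to the engineer at the hearing?

Nadia will announce that Amira must return which version to the engineer at the hearing.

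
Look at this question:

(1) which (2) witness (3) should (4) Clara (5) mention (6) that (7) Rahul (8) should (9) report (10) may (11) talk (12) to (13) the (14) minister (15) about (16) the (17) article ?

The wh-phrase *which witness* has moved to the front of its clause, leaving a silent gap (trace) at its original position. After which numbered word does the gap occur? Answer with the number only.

Before movement: Clara should mention that Rahul should report which witness may talk to the minister about the article.
The filler 'which witness' is interpreted as the subject of the clause embedded under 'report'. Wh-movement fronts it, leaving a gap right after 'report':
Which witness should Clara mention that Rahul should report ___ may talk to the minister about the article?
'report' is word 9.

9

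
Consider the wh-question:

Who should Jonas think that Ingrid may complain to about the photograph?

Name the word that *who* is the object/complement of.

to

In situ: Jonas should think that Ingrid may complain to who about the photograph.
The filler 'who' is interpreted as the object of the preposition 'to'. Wh-movement fronts it, leaving a gap right after 'to':
Who should Jonas think that Ingrid may complain to ___ about the photograph?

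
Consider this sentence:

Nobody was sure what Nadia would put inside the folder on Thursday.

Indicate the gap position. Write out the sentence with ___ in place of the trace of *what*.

Underlying clause: Nadia would put what inside the folder on Thursday.
'what' is the direct object of 'put'. The gap is right after 'put'.

Nobody was sure what Nadia would put ___ inside the folder on Thursday.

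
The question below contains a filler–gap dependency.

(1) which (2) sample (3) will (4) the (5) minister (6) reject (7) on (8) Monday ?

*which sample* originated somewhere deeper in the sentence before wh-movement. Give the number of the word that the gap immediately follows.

6

Underlying clause: The minister will reject which sample on Monday.
'which sample' is the direct object of 'reject'. Wh-movement fronts it, leaving a gap right after 'reject':
Which sample will the minister reject ___ on Monday?
'reject' is word 6.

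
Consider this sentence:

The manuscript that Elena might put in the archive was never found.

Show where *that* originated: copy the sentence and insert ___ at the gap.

The filler 'that' is interpreted as the direct object of 'put'. The gap is right after 'put'.

The manuscript that Elena might put ___ in the archive was never found.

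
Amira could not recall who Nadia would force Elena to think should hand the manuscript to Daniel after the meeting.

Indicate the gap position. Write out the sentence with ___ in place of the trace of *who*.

Amira could not recall who Nadia would force Elena to think ___ should hand the manuscript to Daniel after the meeting.

Pre-movement form: Nadia would force Elena to think who should hand the manuscript to Daniel after the meeting.
'who' functions as the subject of the clause embedded under 'think'. The gap is right after 'think'.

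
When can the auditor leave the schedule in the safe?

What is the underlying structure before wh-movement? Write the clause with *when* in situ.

'when' is the temporal adjunct. Wh-movement fronts it, leaving a gap right after 'safe':
When can the auditor leave the schedule in the safe ___?

The auditor can leave the schedule in the safe when.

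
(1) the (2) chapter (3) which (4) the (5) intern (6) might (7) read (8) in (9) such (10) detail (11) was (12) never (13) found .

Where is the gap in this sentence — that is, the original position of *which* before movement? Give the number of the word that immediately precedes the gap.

7

The filler 'which' is interpreted as the direct object of 'read'. Wh-movement fronts it, leaving a gap right after 'read':
The chapter which the intern might read ___ in such detail was never found.
'read' is word 7.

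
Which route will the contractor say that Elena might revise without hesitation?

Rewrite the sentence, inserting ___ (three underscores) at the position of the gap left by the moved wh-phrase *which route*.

Underlying clause: The contractor will say that Elena might revise which route without hesitation.
The filler 'which route' is interpreted as the direct object of 'revise'. The gap is right after 'revise'.

Which route will the contractor say that Elena might revise ___ without hesitation?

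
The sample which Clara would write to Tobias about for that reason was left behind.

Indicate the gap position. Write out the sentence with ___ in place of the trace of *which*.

The sample which Clara would write to Tobias about ___ for that reason was left behind.

The filler 'which' is interpreted as the object of the preposition 'about'. The gap is right after 'about'.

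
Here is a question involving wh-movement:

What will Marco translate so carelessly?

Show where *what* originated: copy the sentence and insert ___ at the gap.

Pre-movement form: Marco will translate what so carelessly.
'what' is the direct object of 'translate'. The gap is right after 'translate'.

What will Marco translate ___ so carelessly?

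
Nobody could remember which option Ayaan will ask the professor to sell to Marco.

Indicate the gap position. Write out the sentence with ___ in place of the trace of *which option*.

Before movement: Ayaan will ask the professor to sell which option to Marco.
'which option' is the direct object of 'sell'. The gap is right after 'sell'.

Nobody could remember which option Ayaan will ask the professor to sell ___ to Marco.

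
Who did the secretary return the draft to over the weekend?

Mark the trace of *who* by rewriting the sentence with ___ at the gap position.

Who did the secretary return the draft to ___ over the weekend?

In situ: The secretary did return the draft to who over the weekend.
'who' is the object of the preposition 'to' (recipient of 'return'). The gap is right after 'to'.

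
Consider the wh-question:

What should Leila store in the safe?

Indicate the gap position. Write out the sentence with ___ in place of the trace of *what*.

Pre-movement form: Leila should store what in the safe.
'what' is the direct object of 'store'. The gap is right after 'store'.

What should Leila store ___ in the safe?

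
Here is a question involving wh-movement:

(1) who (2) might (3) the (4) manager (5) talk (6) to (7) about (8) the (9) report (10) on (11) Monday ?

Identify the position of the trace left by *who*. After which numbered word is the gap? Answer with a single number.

6

In situ: The manager might talk to who about the report on Monday.
The filler 'who' is interpreted as the object of the preposition 'to'. It moves to the left edge, and the trace sits right after 'to':
Who might the manager talk to ___ about the report on Monday?
'to' is word 6.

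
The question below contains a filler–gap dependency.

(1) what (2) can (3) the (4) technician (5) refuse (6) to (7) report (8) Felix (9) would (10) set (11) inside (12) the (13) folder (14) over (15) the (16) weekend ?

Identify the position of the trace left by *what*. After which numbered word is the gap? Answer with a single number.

In situ: The technician can refuse to report Felix would set what inside the folder over the weekend.
The filler 'what' is interpreted as the direct object of 'set'. Wh-movement fronts it, leaving a gap right after 'set':
What can the technician refuse to report Felix would set ___ inside the folder over the weekend?
'set' is word 10.

10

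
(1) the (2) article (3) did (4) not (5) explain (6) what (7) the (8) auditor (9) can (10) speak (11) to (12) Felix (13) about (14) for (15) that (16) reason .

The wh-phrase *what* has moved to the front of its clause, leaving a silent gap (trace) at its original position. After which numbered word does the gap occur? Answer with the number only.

Pre-movement form: The auditor can speak to Felix about what for that reason.
'what' functions as the object of the preposition 'about'. It moves to the left edge, and the trace sits right after 'about':
The article did not explain what the auditor can speak to Felix about ___ for that reason.
'about' is word 13.

13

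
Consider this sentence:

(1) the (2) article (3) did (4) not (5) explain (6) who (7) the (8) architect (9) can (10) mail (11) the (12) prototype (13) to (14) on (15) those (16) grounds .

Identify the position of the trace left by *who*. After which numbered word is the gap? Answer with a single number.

Underlying clause: The architect can mail the prototype to who on those grounds.
The filler 'who' is interpreted as the object of the preposition 'to' (recipient of 'mail'). Fronting leaves a gap immediately after 'to':
The article did not explain who the architect can mail the prototype to ___ on those grounds.
'to' is word 13.

13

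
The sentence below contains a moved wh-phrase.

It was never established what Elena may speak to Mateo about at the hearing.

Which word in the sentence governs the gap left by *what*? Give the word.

Pre-movement form: Elena may speak to Mateo about what at the hearing.
'what' is the object of the preposition 'about'. Fronting leaves a gap immediately after 'about':
It was never established what Elena may speak to Mateo about ___ at the hearing.

about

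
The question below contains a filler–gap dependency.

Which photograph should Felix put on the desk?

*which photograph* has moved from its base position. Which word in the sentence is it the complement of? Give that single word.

put

Pre-movement form: Felix should put which photograph on the desk.
'which photograph' functions as the direct object of 'put'. It moves to the left edge, and the trace sits right after 'put':
Which photograph should Felix put ___ on the desk?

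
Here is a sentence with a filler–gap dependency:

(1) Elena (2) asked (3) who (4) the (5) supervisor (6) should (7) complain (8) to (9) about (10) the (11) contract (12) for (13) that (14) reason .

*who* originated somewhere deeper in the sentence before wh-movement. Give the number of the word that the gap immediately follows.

Before movement: The supervisor should complain to who about the contract for that reason.
'who' is the object of the preposition 'to'. Fronting leaves a gap immediately after 'to':
Elena asked who the supervisor should complain to ___ about the contract for that reason.
'to' is word 8.

8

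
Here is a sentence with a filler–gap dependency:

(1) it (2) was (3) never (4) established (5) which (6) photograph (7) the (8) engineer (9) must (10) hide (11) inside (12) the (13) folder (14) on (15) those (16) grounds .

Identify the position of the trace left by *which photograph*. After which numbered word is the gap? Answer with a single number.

Before movement: The engineer must hide which photograph inside the folder on those grounds.
The filler 'which photograph' is interpreted as the direct object of 'hide'. Fronting leaves a gap immediately after 'hide':
It was never established which photograph the engineer must hide ___ inside the folder on those grounds.
'hide' is word 10.

10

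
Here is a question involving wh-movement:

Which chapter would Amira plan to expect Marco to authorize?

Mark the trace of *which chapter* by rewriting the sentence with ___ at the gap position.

Which chapter would Amira plan to expect Marco to authorize ___?

In situ: Amira would plan to expect Marco to authorize which chapter.
The filler 'which chapter' is interpreted as the direct object of 'authorize'. The gap is right after 'authorize'.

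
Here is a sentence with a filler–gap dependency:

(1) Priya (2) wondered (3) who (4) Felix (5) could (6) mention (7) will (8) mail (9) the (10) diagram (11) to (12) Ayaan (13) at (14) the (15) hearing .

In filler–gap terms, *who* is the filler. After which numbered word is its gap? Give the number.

6

Underlying clause: Felix could mention who will mail the diagram to Ayaan at the hearing.
The filler 'who' is interpreted as the subject of the clause embedded under 'mention'. Fronting leaves a gap immediately after 'mention':
Priya wondered who Felix could mention ___ will mail the diagram to Ayaan at the hearing.
'mention' is word 6.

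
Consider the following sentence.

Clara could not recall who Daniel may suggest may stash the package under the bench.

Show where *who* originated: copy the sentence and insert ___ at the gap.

Before movement: Daniel may suggest who may stash the package under the bench.
The filler 'who' is interpreted as the subject of the clause embedded under 'suggest'. The gap is right after 'suggest'.

Clara could not recall who Daniel may suggest ___ may stash the package under the bench.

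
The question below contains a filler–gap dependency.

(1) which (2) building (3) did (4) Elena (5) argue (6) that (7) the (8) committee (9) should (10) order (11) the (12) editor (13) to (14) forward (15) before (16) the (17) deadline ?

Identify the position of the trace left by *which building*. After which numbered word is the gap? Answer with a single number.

14

Underlying clause: Elena did argue that the committee should order the editor to forward which building before the deadline.
'which building' functions as the direct object of 'forward'. It moves to the left edge, and the trace sits right after 'forward':
Which building did Elena argue that the committee should order the editor to forward ___ before the deadline?
'forward' is word 14.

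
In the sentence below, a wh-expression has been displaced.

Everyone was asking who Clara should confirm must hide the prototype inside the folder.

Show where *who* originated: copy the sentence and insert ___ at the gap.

Before movement: Clara should confirm who must hide the prototype inside the folder.
'who' is the subject of the clause embedded under 'confirm'. The gap is right after 'confirm'.

Everyone was asking who Clara should confirm ___ must hide the prototype inside the folder.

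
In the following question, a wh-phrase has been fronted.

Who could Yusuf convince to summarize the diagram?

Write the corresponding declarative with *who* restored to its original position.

Yusuf could convince who to summarize the diagram.

'who' is the direct object of 'convince'. It moves to the left edge, and the trace sits right after 'convince':
Who could Yusuf convince ___ to summarize the diagram?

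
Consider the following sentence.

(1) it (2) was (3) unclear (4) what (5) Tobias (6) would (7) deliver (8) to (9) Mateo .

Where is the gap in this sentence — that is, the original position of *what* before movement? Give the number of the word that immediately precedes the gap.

In situ: Tobias would deliver what to Mateo.
'what' is the direct object of 'deliver'. Wh-movement fronts it, leaving a gap right after 'deliver':
It was unclear what Tobias would deliver ___ to Mateo.
'deliver' is word 7.

7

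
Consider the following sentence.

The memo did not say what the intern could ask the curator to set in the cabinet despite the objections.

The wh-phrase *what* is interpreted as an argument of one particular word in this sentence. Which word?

Pre-movement form: The intern could ask the curator to set what in the cabinet despite the objections.
'what' functions as the direct object of 'set'. Wh-movement fronts it, leaving a gap right after 'set':
The memo did not say what the intern could ask the curator to set ___ in the cabinet despite the objections.

set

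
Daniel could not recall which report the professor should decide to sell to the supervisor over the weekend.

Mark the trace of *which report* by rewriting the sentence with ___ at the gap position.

Daniel could not recall which report the professor should decide to sell ___ to the supervisor over the weekend.

Before movement: The professor should decide to sell which report to the supervisor over the weekend.
'which report' is the direct object of 'sell'. The gap is right after 'sell'.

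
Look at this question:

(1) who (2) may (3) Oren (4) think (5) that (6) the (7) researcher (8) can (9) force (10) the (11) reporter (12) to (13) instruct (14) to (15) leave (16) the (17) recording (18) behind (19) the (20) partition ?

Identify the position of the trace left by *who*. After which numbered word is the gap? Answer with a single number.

13

Before movement: Oren may think that the researcher can force the reporter to instruct who to leave the recording behind the partition.
'who' functions as the direct object of 'instruct'. It moves to the left edge, and the trace sits right after 'instruct':
Who may Oren think that the researcher can force the reporter to instruct ___ to leave the recording behind the partition?
'instruct' is word 13.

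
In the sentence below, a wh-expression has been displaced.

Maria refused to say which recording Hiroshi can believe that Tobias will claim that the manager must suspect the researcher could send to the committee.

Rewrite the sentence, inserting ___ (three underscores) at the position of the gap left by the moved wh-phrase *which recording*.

Maria refused to say which recording Hiroshi can believe that Tobias will claim that the manager must suspect the researcher could send ___ to the committee.

Pre-movement form: Hiroshi can believe that Tobias will claim that the manager must suspect the researcher could send which recording to the committee.
'which recording' functions as the direct object of 'send'. The gap is right after 'send'.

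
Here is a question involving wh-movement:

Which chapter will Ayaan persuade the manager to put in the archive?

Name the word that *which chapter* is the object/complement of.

Before movement: Ayaan will persuade the manager to put which chapter in the archive.
The filler 'which chapter' is interpreted as the direct object of 'put'. Fronting leaves a gap immediately after 'put':
Which chapter will Ayaan persuade the manager to put ___ in the archive?

put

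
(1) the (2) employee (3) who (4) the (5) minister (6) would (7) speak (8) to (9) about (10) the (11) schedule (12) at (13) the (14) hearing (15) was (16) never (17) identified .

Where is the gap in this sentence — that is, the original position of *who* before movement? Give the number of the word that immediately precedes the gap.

'who' is the object of the preposition 'to'. Wh-movement fronts it, leaving a gap right after 'to':
The employee who the minister would speak to ___ about the schedule at the hearing was never identified.
'to' is word 8.

8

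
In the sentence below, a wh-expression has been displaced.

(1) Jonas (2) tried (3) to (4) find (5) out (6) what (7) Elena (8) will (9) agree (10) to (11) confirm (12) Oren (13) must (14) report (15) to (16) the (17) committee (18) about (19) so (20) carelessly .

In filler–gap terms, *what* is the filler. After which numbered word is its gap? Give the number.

Before movement: Elena will agree to confirm Oren must report to the committee about what so carelessly.
'what' is the object of the preposition 'about'. Wh-movement fronts it, leaving a gap right after 'about':
Jonas tried to find out what Elena will agree to confirm Oren must report to the committee about ___ so carelessly.
'about' is word 18.

18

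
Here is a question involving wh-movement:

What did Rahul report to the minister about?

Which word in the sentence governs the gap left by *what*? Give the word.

about

Underlying clause: Rahul did report to the minister about what.
'what' is the object of the preposition 'about'. Fronting leaves a gap immediately after 'about':
What did Rahul report to the minister about ___?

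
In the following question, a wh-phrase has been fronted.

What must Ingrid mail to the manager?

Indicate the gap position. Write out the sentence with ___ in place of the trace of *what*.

Pre-movement form: Ingrid must mail what to the manager.
'what' is the direct object of 'mail'. The gap is right after 'mail'.

What must Ingrid mail ___ to the manager?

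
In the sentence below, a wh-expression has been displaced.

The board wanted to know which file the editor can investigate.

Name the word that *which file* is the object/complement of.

investigate

In situ: The editor can investigate which file.
'which file' is the direct object of 'investigate'. Fronting leaves a gap immediately after 'investigate':
The board wanted to know which file the editor can investigate ___.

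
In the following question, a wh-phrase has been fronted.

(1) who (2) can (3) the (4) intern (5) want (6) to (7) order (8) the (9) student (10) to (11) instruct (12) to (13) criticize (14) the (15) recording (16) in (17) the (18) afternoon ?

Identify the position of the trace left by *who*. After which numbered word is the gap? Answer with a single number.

11

Pre-movement form: The intern can want to order the student to instruct who to criticize the recording in the afternoon.
'who' is the direct object of 'instruct'. Wh-movement fronts it, leaving a gap right after 'instruct':
Who can the intern want to order the student to instruct ___ to criticize the recording in the afternoon?
'instruct' is word 11.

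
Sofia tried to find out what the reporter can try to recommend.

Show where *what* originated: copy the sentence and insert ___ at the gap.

Sofia tried to find out what the reporter can try to recommend ___.

Before movement: The reporter can try to recommend what.
'what' is the direct object of 'recommend'. The gap is right after 'recommend'.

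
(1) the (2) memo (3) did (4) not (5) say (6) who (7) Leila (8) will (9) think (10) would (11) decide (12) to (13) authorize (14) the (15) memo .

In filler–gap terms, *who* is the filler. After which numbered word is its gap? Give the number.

9

In situ: Leila will think who would decide to authorize the memo.
'who' functions as the subject of the clause embedded under 'think'. Wh-movement fronts it, leaving a gap right after 'think':
The memo did not say who Leila will think ___ would decide to authorize the memo.
'think' is word 9.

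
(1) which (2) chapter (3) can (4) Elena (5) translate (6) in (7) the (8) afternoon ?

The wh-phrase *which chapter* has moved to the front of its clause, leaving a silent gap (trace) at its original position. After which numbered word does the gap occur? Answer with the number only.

In situ: Elena can translate which chapter in the afternoon.
'which chapter' is the direct object of 'translate'. Wh-movement fronts it, leaving a gap right after 'translate':
Which chapter can Elena translate ___ in the afternoon?
'translate' is word 5.

5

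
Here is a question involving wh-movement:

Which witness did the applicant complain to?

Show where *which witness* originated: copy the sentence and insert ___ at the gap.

In situ: The applicant did complain to which witness.
'which witness' is the object of the preposition 'to'. The gap is right after 'to'.

Which witness did the applicant complain to ___?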